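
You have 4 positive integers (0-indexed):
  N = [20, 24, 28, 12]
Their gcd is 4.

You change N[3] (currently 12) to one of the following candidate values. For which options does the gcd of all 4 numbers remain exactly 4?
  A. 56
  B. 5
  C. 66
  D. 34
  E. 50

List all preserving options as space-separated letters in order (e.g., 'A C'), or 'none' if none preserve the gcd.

Old gcd = 4; gcd of others (without N[3]) = 4
New gcd for candidate v: gcd(4, v). Preserves old gcd iff gcd(4, v) = 4.
  Option A: v=56, gcd(4,56)=4 -> preserves
  Option B: v=5, gcd(4,5)=1 -> changes
  Option C: v=66, gcd(4,66)=2 -> changes
  Option D: v=34, gcd(4,34)=2 -> changes
  Option E: v=50, gcd(4,50)=2 -> changes

Answer: A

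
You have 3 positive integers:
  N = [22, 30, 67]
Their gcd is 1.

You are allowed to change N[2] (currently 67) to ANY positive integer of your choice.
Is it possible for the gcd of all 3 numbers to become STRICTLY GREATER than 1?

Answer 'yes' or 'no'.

Current gcd = 1
gcd of all OTHER numbers (without N[2]=67): gcd([22, 30]) = 2
The new gcd after any change is gcd(2, new_value).
This can be at most 2.
Since 2 > old gcd 1, the gcd CAN increase (e.g., set N[2] = 2).

Answer: yes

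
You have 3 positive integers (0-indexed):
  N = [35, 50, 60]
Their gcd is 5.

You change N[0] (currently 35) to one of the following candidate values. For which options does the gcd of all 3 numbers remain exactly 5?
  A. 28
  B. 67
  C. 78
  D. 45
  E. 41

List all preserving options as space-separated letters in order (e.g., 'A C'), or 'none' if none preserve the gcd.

Old gcd = 5; gcd of others (without N[0]) = 10
New gcd for candidate v: gcd(10, v). Preserves old gcd iff gcd(10, v) = 5.
  Option A: v=28, gcd(10,28)=2 -> changes
  Option B: v=67, gcd(10,67)=1 -> changes
  Option C: v=78, gcd(10,78)=2 -> changes
  Option D: v=45, gcd(10,45)=5 -> preserves
  Option E: v=41, gcd(10,41)=1 -> changes

Answer: D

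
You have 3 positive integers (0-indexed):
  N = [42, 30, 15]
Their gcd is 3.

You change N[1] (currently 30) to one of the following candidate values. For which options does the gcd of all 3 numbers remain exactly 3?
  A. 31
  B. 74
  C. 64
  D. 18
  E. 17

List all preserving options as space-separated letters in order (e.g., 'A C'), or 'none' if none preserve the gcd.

Old gcd = 3; gcd of others (without N[1]) = 3
New gcd for candidate v: gcd(3, v). Preserves old gcd iff gcd(3, v) = 3.
  Option A: v=31, gcd(3,31)=1 -> changes
  Option B: v=74, gcd(3,74)=1 -> changes
  Option C: v=64, gcd(3,64)=1 -> changes
  Option D: v=18, gcd(3,18)=3 -> preserves
  Option E: v=17, gcd(3,17)=1 -> changes

Answer: D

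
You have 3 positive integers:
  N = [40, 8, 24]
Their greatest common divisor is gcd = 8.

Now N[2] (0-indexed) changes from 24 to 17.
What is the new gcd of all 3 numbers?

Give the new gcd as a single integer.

Numbers: [40, 8, 24], gcd = 8
Change: index 2, 24 -> 17
gcd of the OTHER numbers (without index 2): gcd([40, 8]) = 8
New gcd = gcd(g_others, new_val) = gcd(8, 17) = 1

Answer: 1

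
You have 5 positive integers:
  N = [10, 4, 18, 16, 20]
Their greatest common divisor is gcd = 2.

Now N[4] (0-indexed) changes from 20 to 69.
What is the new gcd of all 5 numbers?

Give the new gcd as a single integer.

Numbers: [10, 4, 18, 16, 20], gcd = 2
Change: index 4, 20 -> 69
gcd of the OTHER numbers (without index 4): gcd([10, 4, 18, 16]) = 2
New gcd = gcd(g_others, new_val) = gcd(2, 69) = 1

Answer: 1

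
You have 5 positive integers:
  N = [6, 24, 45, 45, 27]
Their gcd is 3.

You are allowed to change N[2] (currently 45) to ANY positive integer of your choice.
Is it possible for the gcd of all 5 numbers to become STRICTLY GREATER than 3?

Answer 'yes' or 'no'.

Current gcd = 3
gcd of all OTHER numbers (without N[2]=45): gcd([6, 24, 45, 27]) = 3
The new gcd after any change is gcd(3, new_value).
This can be at most 3.
Since 3 = old gcd 3, the gcd can only stay the same or decrease.

Answer: no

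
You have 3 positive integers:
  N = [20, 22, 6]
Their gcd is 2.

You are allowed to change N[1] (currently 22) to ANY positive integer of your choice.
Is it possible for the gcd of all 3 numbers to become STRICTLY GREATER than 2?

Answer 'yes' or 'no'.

Current gcd = 2
gcd of all OTHER numbers (without N[1]=22): gcd([20, 6]) = 2
The new gcd after any change is gcd(2, new_value).
This can be at most 2.
Since 2 = old gcd 2, the gcd can only stay the same or decrease.

Answer: no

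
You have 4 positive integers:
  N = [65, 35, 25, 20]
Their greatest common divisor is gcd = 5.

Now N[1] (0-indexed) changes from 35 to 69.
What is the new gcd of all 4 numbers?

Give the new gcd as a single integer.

Numbers: [65, 35, 25, 20], gcd = 5
Change: index 1, 35 -> 69
gcd of the OTHER numbers (without index 1): gcd([65, 25, 20]) = 5
New gcd = gcd(g_others, new_val) = gcd(5, 69) = 1

Answer: 1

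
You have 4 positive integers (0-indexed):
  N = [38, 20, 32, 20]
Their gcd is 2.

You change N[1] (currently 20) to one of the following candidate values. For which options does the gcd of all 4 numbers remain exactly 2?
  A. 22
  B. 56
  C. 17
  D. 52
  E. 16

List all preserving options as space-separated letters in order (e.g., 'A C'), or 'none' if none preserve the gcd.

Old gcd = 2; gcd of others (without N[1]) = 2
New gcd for candidate v: gcd(2, v). Preserves old gcd iff gcd(2, v) = 2.
  Option A: v=22, gcd(2,22)=2 -> preserves
  Option B: v=56, gcd(2,56)=2 -> preserves
  Option C: v=17, gcd(2,17)=1 -> changes
  Option D: v=52, gcd(2,52)=2 -> preserves
  Option E: v=16, gcd(2,16)=2 -> preserves

Answer: A B D E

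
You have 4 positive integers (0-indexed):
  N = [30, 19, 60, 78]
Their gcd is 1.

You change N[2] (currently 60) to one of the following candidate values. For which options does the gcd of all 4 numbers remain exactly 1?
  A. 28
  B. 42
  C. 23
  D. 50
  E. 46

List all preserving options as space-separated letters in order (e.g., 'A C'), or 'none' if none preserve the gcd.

Answer: A B C D E

Derivation:
Old gcd = 1; gcd of others (without N[2]) = 1
New gcd for candidate v: gcd(1, v). Preserves old gcd iff gcd(1, v) = 1.
  Option A: v=28, gcd(1,28)=1 -> preserves
  Option B: v=42, gcd(1,42)=1 -> preserves
  Option C: v=23, gcd(1,23)=1 -> preserves
  Option D: v=50, gcd(1,50)=1 -> preserves
  Option E: v=46, gcd(1,46)=1 -> preserves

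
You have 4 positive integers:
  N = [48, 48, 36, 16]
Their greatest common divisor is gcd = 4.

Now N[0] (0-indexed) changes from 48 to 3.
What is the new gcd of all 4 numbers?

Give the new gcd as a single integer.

Answer: 1

Derivation:
Numbers: [48, 48, 36, 16], gcd = 4
Change: index 0, 48 -> 3
gcd of the OTHER numbers (without index 0): gcd([48, 36, 16]) = 4
New gcd = gcd(g_others, new_val) = gcd(4, 3) = 1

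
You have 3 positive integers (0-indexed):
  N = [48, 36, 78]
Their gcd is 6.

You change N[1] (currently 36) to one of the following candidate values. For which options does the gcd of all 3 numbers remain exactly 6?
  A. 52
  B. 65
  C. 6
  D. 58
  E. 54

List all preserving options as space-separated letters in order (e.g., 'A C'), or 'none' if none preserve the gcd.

Old gcd = 6; gcd of others (without N[1]) = 6
New gcd for candidate v: gcd(6, v). Preserves old gcd iff gcd(6, v) = 6.
  Option A: v=52, gcd(6,52)=2 -> changes
  Option B: v=65, gcd(6,65)=1 -> changes
  Option C: v=6, gcd(6,6)=6 -> preserves
  Option D: v=58, gcd(6,58)=2 -> changes
  Option E: v=54, gcd(6,54)=6 -> preserves

Answer: C E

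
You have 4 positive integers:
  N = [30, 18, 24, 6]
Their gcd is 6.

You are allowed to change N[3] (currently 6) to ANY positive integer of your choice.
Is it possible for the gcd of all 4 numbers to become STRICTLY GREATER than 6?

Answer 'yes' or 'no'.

Answer: no

Derivation:
Current gcd = 6
gcd of all OTHER numbers (without N[3]=6): gcd([30, 18, 24]) = 6
The new gcd after any change is gcd(6, new_value).
This can be at most 6.
Since 6 = old gcd 6, the gcd can only stay the same or decrease.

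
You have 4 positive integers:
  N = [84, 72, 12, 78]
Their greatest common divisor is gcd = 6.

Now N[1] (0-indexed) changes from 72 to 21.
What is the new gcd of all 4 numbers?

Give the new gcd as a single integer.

Numbers: [84, 72, 12, 78], gcd = 6
Change: index 1, 72 -> 21
gcd of the OTHER numbers (without index 1): gcd([84, 12, 78]) = 6
New gcd = gcd(g_others, new_val) = gcd(6, 21) = 3

Answer: 3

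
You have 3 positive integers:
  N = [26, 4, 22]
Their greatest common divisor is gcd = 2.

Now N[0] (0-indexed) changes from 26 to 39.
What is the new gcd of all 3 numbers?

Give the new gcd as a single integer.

Numbers: [26, 4, 22], gcd = 2
Change: index 0, 26 -> 39
gcd of the OTHER numbers (without index 0): gcd([4, 22]) = 2
New gcd = gcd(g_others, new_val) = gcd(2, 39) = 1

Answer: 1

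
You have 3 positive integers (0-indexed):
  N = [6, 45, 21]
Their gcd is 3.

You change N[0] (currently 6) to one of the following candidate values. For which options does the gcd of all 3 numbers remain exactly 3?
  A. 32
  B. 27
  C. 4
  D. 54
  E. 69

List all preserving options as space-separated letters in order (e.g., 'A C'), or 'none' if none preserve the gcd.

Answer: B D E

Derivation:
Old gcd = 3; gcd of others (without N[0]) = 3
New gcd for candidate v: gcd(3, v). Preserves old gcd iff gcd(3, v) = 3.
  Option A: v=32, gcd(3,32)=1 -> changes
  Option B: v=27, gcd(3,27)=3 -> preserves
  Option C: v=4, gcd(3,4)=1 -> changes
  Option D: v=54, gcd(3,54)=3 -> preserves
  Option E: v=69, gcd(3,69)=3 -> preserves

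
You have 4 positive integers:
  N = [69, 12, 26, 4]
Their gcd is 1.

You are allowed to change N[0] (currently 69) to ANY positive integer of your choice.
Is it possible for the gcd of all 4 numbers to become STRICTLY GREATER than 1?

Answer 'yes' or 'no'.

Current gcd = 1
gcd of all OTHER numbers (without N[0]=69): gcd([12, 26, 4]) = 2
The new gcd after any change is gcd(2, new_value).
This can be at most 2.
Since 2 > old gcd 1, the gcd CAN increase (e.g., set N[0] = 2).

Answer: yes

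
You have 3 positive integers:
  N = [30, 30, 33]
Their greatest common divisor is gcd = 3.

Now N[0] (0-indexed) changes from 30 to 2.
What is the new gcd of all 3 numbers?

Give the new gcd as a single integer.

Answer: 1

Derivation:
Numbers: [30, 30, 33], gcd = 3
Change: index 0, 30 -> 2
gcd of the OTHER numbers (without index 0): gcd([30, 33]) = 3
New gcd = gcd(g_others, new_val) = gcd(3, 2) = 1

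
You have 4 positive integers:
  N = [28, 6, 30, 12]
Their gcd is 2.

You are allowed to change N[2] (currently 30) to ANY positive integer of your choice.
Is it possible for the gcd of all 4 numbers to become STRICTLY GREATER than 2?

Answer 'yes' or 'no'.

Answer: no

Derivation:
Current gcd = 2
gcd of all OTHER numbers (without N[2]=30): gcd([28, 6, 12]) = 2
The new gcd after any change is gcd(2, new_value).
This can be at most 2.
Since 2 = old gcd 2, the gcd can only stay the same or decrease.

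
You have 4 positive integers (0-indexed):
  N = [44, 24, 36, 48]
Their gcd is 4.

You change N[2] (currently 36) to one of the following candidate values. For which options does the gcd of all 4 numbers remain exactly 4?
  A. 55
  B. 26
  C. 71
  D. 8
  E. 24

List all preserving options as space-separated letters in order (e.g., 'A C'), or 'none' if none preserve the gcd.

Old gcd = 4; gcd of others (without N[2]) = 4
New gcd for candidate v: gcd(4, v). Preserves old gcd iff gcd(4, v) = 4.
  Option A: v=55, gcd(4,55)=1 -> changes
  Option B: v=26, gcd(4,26)=2 -> changes
  Option C: v=71, gcd(4,71)=1 -> changes
  Option D: v=8, gcd(4,8)=4 -> preserves
  Option E: v=24, gcd(4,24)=4 -> preserves

Answer: D E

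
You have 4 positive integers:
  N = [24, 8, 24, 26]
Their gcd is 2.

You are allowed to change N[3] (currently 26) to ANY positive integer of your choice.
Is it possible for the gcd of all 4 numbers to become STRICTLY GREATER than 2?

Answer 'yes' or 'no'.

Answer: yes

Derivation:
Current gcd = 2
gcd of all OTHER numbers (without N[3]=26): gcd([24, 8, 24]) = 8
The new gcd after any change is gcd(8, new_value).
This can be at most 8.
Since 8 > old gcd 2, the gcd CAN increase (e.g., set N[3] = 8).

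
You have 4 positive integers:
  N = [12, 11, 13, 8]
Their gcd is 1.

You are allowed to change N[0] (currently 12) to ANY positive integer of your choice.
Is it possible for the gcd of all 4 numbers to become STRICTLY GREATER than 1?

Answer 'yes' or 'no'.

Current gcd = 1
gcd of all OTHER numbers (without N[0]=12): gcd([11, 13, 8]) = 1
The new gcd after any change is gcd(1, new_value).
This can be at most 1.
Since 1 = old gcd 1, the gcd can only stay the same or decrease.

Answer: no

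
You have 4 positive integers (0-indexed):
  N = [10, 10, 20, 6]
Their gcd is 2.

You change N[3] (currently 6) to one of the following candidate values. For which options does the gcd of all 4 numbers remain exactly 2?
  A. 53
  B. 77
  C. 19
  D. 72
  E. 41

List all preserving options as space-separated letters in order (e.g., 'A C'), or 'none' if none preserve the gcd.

Old gcd = 2; gcd of others (without N[3]) = 10
New gcd for candidate v: gcd(10, v). Preserves old gcd iff gcd(10, v) = 2.
  Option A: v=53, gcd(10,53)=1 -> changes
  Option B: v=77, gcd(10,77)=1 -> changes
  Option C: v=19, gcd(10,19)=1 -> changes
  Option D: v=72, gcd(10,72)=2 -> preserves
  Option E: v=41, gcd(10,41)=1 -> changes

Answer: D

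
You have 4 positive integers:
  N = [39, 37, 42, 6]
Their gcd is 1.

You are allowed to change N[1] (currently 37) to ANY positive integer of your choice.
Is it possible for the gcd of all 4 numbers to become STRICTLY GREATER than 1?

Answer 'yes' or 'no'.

Current gcd = 1
gcd of all OTHER numbers (without N[1]=37): gcd([39, 42, 6]) = 3
The new gcd after any change is gcd(3, new_value).
This can be at most 3.
Since 3 > old gcd 1, the gcd CAN increase (e.g., set N[1] = 3).

Answer: yes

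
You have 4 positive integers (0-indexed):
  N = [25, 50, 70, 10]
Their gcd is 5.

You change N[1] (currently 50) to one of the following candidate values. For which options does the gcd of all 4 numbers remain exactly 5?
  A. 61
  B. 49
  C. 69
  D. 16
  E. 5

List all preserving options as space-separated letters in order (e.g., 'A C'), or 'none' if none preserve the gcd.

Old gcd = 5; gcd of others (without N[1]) = 5
New gcd for candidate v: gcd(5, v). Preserves old gcd iff gcd(5, v) = 5.
  Option A: v=61, gcd(5,61)=1 -> changes
  Option B: v=49, gcd(5,49)=1 -> changes
  Option C: v=69, gcd(5,69)=1 -> changes
  Option D: v=16, gcd(5,16)=1 -> changes
  Option E: v=5, gcd(5,5)=5 -> preserves

Answer: E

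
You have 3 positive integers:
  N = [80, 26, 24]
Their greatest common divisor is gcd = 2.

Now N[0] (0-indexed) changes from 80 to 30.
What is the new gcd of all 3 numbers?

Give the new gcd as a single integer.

Numbers: [80, 26, 24], gcd = 2
Change: index 0, 80 -> 30
gcd of the OTHER numbers (without index 0): gcd([26, 24]) = 2
New gcd = gcd(g_others, new_val) = gcd(2, 30) = 2

Answer: 2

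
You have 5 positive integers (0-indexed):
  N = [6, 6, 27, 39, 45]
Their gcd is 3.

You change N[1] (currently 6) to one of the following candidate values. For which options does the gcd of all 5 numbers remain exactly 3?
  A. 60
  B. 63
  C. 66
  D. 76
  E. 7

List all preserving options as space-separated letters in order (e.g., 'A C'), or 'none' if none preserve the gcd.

Old gcd = 3; gcd of others (without N[1]) = 3
New gcd for candidate v: gcd(3, v). Preserves old gcd iff gcd(3, v) = 3.
  Option A: v=60, gcd(3,60)=3 -> preserves
  Option B: v=63, gcd(3,63)=3 -> preserves
  Option C: v=66, gcd(3,66)=3 -> preserves
  Option D: v=76, gcd(3,76)=1 -> changes
  Option E: v=7, gcd(3,7)=1 -> changes

Answer: A B C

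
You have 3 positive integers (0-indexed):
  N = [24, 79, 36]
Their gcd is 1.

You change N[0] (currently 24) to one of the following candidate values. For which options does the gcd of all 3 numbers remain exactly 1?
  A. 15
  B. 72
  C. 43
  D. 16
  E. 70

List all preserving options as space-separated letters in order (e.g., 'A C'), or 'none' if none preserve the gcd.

Answer: A B C D E

Derivation:
Old gcd = 1; gcd of others (without N[0]) = 1
New gcd for candidate v: gcd(1, v). Preserves old gcd iff gcd(1, v) = 1.
  Option A: v=15, gcd(1,15)=1 -> preserves
  Option B: v=72, gcd(1,72)=1 -> preserves
  Option C: v=43, gcd(1,43)=1 -> preserves
  Option D: v=16, gcd(1,16)=1 -> preserves
  Option E: v=70, gcd(1,70)=1 -> preserves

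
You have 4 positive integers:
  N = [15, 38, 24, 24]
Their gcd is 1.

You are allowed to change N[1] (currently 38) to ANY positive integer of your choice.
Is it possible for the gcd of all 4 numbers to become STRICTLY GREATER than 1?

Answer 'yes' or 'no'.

Answer: yes

Derivation:
Current gcd = 1
gcd of all OTHER numbers (without N[1]=38): gcd([15, 24, 24]) = 3
The new gcd after any change is gcd(3, new_value).
This can be at most 3.
Since 3 > old gcd 1, the gcd CAN increase (e.g., set N[1] = 3).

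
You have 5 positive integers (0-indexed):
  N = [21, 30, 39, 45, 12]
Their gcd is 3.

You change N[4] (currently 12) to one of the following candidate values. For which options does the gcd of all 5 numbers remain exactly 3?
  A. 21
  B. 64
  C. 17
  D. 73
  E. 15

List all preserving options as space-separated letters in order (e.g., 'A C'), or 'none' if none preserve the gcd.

Old gcd = 3; gcd of others (without N[4]) = 3
New gcd for candidate v: gcd(3, v). Preserves old gcd iff gcd(3, v) = 3.
  Option A: v=21, gcd(3,21)=3 -> preserves
  Option B: v=64, gcd(3,64)=1 -> changes
  Option C: v=17, gcd(3,17)=1 -> changes
  Option D: v=73, gcd(3,73)=1 -> changes
  Option E: v=15, gcd(3,15)=3 -> preserves

Answer: A E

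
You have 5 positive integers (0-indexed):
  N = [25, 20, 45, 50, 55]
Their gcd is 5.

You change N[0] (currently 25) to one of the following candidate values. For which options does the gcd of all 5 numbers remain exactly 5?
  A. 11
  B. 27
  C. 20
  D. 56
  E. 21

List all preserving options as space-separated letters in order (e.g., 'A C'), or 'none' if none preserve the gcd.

Old gcd = 5; gcd of others (without N[0]) = 5
New gcd for candidate v: gcd(5, v). Preserves old gcd iff gcd(5, v) = 5.
  Option A: v=11, gcd(5,11)=1 -> changes
  Option B: v=27, gcd(5,27)=1 -> changes
  Option C: v=20, gcd(5,20)=5 -> preserves
  Option D: v=56, gcd(5,56)=1 -> changes
  Option E: v=21, gcd(5,21)=1 -> changes

Answer: C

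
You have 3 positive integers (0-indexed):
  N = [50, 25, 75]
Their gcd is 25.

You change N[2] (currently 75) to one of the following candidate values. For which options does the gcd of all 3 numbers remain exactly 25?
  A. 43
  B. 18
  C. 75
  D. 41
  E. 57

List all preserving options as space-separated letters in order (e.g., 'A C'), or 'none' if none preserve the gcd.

Old gcd = 25; gcd of others (without N[2]) = 25
New gcd for candidate v: gcd(25, v). Preserves old gcd iff gcd(25, v) = 25.
  Option A: v=43, gcd(25,43)=1 -> changes
  Option B: v=18, gcd(25,18)=1 -> changes
  Option C: v=75, gcd(25,75)=25 -> preserves
  Option D: v=41, gcd(25,41)=1 -> changes
  Option E: v=57, gcd(25,57)=1 -> changes

Answer: C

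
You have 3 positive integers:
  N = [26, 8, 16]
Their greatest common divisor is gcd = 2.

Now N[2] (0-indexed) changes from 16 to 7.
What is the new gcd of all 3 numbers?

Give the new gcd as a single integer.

Numbers: [26, 8, 16], gcd = 2
Change: index 2, 16 -> 7
gcd of the OTHER numbers (without index 2): gcd([26, 8]) = 2
New gcd = gcd(g_others, new_val) = gcd(2, 7) = 1

Answer: 1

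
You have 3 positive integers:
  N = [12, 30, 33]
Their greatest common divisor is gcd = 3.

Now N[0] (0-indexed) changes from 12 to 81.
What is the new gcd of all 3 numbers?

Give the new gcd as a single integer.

Answer: 3

Derivation:
Numbers: [12, 30, 33], gcd = 3
Change: index 0, 12 -> 81
gcd of the OTHER numbers (without index 0): gcd([30, 33]) = 3
New gcd = gcd(g_others, new_val) = gcd(3, 81) = 3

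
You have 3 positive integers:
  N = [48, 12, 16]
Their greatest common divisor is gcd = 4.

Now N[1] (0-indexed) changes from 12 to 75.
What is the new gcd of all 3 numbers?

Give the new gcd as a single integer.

Answer: 1

Derivation:
Numbers: [48, 12, 16], gcd = 4
Change: index 1, 12 -> 75
gcd of the OTHER numbers (without index 1): gcd([48, 16]) = 16
New gcd = gcd(g_others, new_val) = gcd(16, 75) = 1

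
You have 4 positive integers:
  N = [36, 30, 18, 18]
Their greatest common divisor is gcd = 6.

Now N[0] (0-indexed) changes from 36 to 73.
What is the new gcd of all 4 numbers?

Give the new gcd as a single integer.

Answer: 1

Derivation:
Numbers: [36, 30, 18, 18], gcd = 6
Change: index 0, 36 -> 73
gcd of the OTHER numbers (without index 0): gcd([30, 18, 18]) = 6
New gcd = gcd(g_others, new_val) = gcd(6, 73) = 1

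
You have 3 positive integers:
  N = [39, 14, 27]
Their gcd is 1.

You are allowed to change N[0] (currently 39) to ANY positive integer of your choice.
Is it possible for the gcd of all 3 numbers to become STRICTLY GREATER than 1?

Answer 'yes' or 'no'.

Current gcd = 1
gcd of all OTHER numbers (without N[0]=39): gcd([14, 27]) = 1
The new gcd after any change is gcd(1, new_value).
This can be at most 1.
Since 1 = old gcd 1, the gcd can only stay the same or decrease.

Answer: no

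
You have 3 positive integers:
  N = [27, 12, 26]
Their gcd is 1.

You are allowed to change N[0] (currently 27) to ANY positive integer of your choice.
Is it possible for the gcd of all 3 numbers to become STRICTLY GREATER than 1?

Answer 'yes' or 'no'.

Answer: yes

Derivation:
Current gcd = 1
gcd of all OTHER numbers (without N[0]=27): gcd([12, 26]) = 2
The new gcd after any change is gcd(2, new_value).
This can be at most 2.
Since 2 > old gcd 1, the gcd CAN increase (e.g., set N[0] = 2).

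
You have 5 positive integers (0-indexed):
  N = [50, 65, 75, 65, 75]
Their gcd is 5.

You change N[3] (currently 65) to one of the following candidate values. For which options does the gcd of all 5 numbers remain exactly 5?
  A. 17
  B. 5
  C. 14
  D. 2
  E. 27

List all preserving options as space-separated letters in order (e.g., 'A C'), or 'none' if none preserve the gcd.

Old gcd = 5; gcd of others (without N[3]) = 5
New gcd for candidate v: gcd(5, v). Preserves old gcd iff gcd(5, v) = 5.
  Option A: v=17, gcd(5,17)=1 -> changes
  Option B: v=5, gcd(5,5)=5 -> preserves
  Option C: v=14, gcd(5,14)=1 -> changes
  Option D: v=2, gcd(5,2)=1 -> changes
  Option E: v=27, gcd(5,27)=1 -> changes

Answer: B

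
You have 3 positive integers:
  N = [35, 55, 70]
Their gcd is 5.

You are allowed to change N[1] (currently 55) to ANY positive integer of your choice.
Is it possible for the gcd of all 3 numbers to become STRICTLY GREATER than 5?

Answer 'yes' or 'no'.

Answer: yes

Derivation:
Current gcd = 5
gcd of all OTHER numbers (without N[1]=55): gcd([35, 70]) = 35
The new gcd after any change is gcd(35, new_value).
This can be at most 35.
Since 35 > old gcd 5, the gcd CAN increase (e.g., set N[1] = 35).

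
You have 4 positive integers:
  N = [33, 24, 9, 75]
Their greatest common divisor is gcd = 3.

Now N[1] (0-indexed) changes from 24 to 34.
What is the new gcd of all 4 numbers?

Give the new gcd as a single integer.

Numbers: [33, 24, 9, 75], gcd = 3
Change: index 1, 24 -> 34
gcd of the OTHER numbers (without index 1): gcd([33, 9, 75]) = 3
New gcd = gcd(g_others, new_val) = gcd(3, 34) = 1

Answer: 1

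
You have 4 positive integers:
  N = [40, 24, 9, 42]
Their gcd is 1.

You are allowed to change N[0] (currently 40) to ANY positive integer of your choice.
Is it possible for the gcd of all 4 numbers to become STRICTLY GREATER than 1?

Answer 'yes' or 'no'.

Answer: yes

Derivation:
Current gcd = 1
gcd of all OTHER numbers (without N[0]=40): gcd([24, 9, 42]) = 3
The new gcd after any change is gcd(3, new_value).
This can be at most 3.
Since 3 > old gcd 1, the gcd CAN increase (e.g., set N[0] = 3).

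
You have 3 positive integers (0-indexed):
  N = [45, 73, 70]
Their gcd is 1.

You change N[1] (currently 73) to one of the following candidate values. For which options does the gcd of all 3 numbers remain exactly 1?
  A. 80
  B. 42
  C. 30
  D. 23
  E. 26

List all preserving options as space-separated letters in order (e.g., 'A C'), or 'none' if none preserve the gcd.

Answer: B D E

Derivation:
Old gcd = 1; gcd of others (without N[1]) = 5
New gcd for candidate v: gcd(5, v). Preserves old gcd iff gcd(5, v) = 1.
  Option A: v=80, gcd(5,80)=5 -> changes
  Option B: v=42, gcd(5,42)=1 -> preserves
  Option C: v=30, gcd(5,30)=5 -> changes
  Option D: v=23, gcd(5,23)=1 -> preserves
  Option E: v=26, gcd(5,26)=1 -> preserves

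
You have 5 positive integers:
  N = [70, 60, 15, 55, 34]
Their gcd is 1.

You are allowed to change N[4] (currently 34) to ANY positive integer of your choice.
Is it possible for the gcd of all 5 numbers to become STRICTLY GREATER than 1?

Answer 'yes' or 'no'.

Current gcd = 1
gcd of all OTHER numbers (without N[4]=34): gcd([70, 60, 15, 55]) = 5
The new gcd after any change is gcd(5, new_value).
This can be at most 5.
Since 5 > old gcd 1, the gcd CAN increase (e.g., set N[4] = 5).

Answer: yes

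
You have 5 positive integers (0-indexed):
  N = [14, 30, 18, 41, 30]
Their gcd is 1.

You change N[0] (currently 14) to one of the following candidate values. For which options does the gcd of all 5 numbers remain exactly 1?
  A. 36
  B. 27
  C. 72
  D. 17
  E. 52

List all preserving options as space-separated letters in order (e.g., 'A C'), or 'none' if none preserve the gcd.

Old gcd = 1; gcd of others (without N[0]) = 1
New gcd for candidate v: gcd(1, v). Preserves old gcd iff gcd(1, v) = 1.
  Option A: v=36, gcd(1,36)=1 -> preserves
  Option B: v=27, gcd(1,27)=1 -> preserves
  Option C: v=72, gcd(1,72)=1 -> preserves
  Option D: v=17, gcd(1,17)=1 -> preserves
  Option E: v=52, gcd(1,52)=1 -> preserves

Answer: A B C D E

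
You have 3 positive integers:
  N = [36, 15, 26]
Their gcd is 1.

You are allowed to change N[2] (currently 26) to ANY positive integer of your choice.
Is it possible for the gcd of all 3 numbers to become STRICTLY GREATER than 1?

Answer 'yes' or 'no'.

Current gcd = 1
gcd of all OTHER numbers (without N[2]=26): gcd([36, 15]) = 3
The new gcd after any change is gcd(3, new_value).
This can be at most 3.
Since 3 > old gcd 1, the gcd CAN increase (e.g., set N[2] = 3).

Answer: yes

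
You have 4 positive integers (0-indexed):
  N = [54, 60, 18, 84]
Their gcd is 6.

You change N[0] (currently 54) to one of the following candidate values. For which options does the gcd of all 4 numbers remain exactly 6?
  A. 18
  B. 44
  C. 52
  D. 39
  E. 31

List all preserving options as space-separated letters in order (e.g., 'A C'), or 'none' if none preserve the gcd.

Old gcd = 6; gcd of others (without N[0]) = 6
New gcd for candidate v: gcd(6, v). Preserves old gcd iff gcd(6, v) = 6.
  Option A: v=18, gcd(6,18)=6 -> preserves
  Option B: v=44, gcd(6,44)=2 -> changes
  Option C: v=52, gcd(6,52)=2 -> changes
  Option D: v=39, gcd(6,39)=3 -> changes
  Option E: v=31, gcd(6,31)=1 -> changes

Answer: A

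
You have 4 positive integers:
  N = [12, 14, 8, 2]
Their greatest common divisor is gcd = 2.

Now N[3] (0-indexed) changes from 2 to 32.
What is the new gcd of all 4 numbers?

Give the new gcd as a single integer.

Numbers: [12, 14, 8, 2], gcd = 2
Change: index 3, 2 -> 32
gcd of the OTHER numbers (without index 3): gcd([12, 14, 8]) = 2
New gcd = gcd(g_others, new_val) = gcd(2, 32) = 2

Answer: 2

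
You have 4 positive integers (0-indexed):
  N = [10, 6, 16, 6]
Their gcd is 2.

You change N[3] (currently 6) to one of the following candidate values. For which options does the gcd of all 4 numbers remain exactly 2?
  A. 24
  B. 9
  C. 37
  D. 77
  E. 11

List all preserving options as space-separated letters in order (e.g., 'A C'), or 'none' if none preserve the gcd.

Old gcd = 2; gcd of others (without N[3]) = 2
New gcd for candidate v: gcd(2, v). Preserves old gcd iff gcd(2, v) = 2.
  Option A: v=24, gcd(2,24)=2 -> preserves
  Option B: v=9, gcd(2,9)=1 -> changes
  Option C: v=37, gcd(2,37)=1 -> changes
  Option D: v=77, gcd(2,77)=1 -> changes
  Option E: v=11, gcd(2,11)=1 -> changes

Answer: A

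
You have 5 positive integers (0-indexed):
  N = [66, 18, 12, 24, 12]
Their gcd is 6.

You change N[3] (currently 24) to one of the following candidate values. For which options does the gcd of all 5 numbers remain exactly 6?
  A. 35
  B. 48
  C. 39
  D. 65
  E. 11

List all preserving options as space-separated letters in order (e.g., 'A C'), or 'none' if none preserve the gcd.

Answer: B

Derivation:
Old gcd = 6; gcd of others (without N[3]) = 6
New gcd for candidate v: gcd(6, v). Preserves old gcd iff gcd(6, v) = 6.
  Option A: v=35, gcd(6,35)=1 -> changes
  Option B: v=48, gcd(6,48)=6 -> preserves
  Option C: v=39, gcd(6,39)=3 -> changes
  Option D: v=65, gcd(6,65)=1 -> changes
  Option E: v=11, gcd(6,11)=1 -> changes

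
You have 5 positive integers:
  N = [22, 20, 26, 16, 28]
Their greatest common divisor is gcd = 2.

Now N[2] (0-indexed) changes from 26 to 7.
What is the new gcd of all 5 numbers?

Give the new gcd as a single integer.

Answer: 1

Derivation:
Numbers: [22, 20, 26, 16, 28], gcd = 2
Change: index 2, 26 -> 7
gcd of the OTHER numbers (without index 2): gcd([22, 20, 16, 28]) = 2
New gcd = gcd(g_others, new_val) = gcd(2, 7) = 1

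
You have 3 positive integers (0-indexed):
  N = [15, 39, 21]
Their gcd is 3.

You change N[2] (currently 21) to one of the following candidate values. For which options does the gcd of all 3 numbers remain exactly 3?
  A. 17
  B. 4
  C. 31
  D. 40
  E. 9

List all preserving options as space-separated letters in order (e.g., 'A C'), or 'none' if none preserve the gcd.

Answer: E

Derivation:
Old gcd = 3; gcd of others (without N[2]) = 3
New gcd for candidate v: gcd(3, v). Preserves old gcd iff gcd(3, v) = 3.
  Option A: v=17, gcd(3,17)=1 -> changes
  Option B: v=4, gcd(3,4)=1 -> changes
  Option C: v=31, gcd(3,31)=1 -> changes
  Option D: v=40, gcd(3,40)=1 -> changes
  Option E: v=9, gcd(3,9)=3 -> preserves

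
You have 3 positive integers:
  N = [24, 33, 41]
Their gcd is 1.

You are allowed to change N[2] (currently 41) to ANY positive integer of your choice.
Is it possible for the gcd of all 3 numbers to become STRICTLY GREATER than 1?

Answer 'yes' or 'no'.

Answer: yes

Derivation:
Current gcd = 1
gcd of all OTHER numbers (without N[2]=41): gcd([24, 33]) = 3
The new gcd after any change is gcd(3, new_value).
This can be at most 3.
Since 3 > old gcd 1, the gcd CAN increase (e.g., set N[2] = 3).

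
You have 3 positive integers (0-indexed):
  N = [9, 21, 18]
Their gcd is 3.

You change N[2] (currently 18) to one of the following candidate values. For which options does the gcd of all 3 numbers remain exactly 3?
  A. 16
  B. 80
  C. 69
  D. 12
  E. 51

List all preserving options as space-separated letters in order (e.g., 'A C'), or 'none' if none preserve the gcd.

Answer: C D E

Derivation:
Old gcd = 3; gcd of others (without N[2]) = 3
New gcd for candidate v: gcd(3, v). Preserves old gcd iff gcd(3, v) = 3.
  Option A: v=16, gcd(3,16)=1 -> changes
  Option B: v=80, gcd(3,80)=1 -> changes
  Option C: v=69, gcd(3,69)=3 -> preserves
  Option D: v=12, gcd(3,12)=3 -> preserves
  Option E: v=51, gcd(3,51)=3 -> preserves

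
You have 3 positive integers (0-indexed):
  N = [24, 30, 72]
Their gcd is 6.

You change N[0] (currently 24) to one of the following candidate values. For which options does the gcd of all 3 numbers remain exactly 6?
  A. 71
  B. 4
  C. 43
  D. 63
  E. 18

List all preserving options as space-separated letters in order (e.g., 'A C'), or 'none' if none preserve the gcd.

Answer: E

Derivation:
Old gcd = 6; gcd of others (without N[0]) = 6
New gcd for candidate v: gcd(6, v). Preserves old gcd iff gcd(6, v) = 6.
  Option A: v=71, gcd(6,71)=1 -> changes
  Option B: v=4, gcd(6,4)=2 -> changes
  Option C: v=43, gcd(6,43)=1 -> changes
  Option D: v=63, gcd(6,63)=3 -> changes
  Option E: v=18, gcd(6,18)=6 -> preserves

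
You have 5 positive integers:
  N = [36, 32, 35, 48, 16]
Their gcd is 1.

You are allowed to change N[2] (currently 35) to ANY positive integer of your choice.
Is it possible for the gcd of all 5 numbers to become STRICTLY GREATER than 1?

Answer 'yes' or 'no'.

Current gcd = 1
gcd of all OTHER numbers (without N[2]=35): gcd([36, 32, 48, 16]) = 4
The new gcd after any change is gcd(4, new_value).
This can be at most 4.
Since 4 > old gcd 1, the gcd CAN increase (e.g., set N[2] = 4).

Answer: yes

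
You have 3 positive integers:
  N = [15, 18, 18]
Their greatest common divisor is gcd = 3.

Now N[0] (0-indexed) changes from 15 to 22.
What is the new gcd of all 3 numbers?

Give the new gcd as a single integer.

Numbers: [15, 18, 18], gcd = 3
Change: index 0, 15 -> 22
gcd of the OTHER numbers (without index 0): gcd([18, 18]) = 18
New gcd = gcd(g_others, new_val) = gcd(18, 22) = 2

Answer: 2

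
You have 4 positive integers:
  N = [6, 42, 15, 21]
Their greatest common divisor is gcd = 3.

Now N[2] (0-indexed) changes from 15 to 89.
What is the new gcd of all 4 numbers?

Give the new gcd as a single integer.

Numbers: [6, 42, 15, 21], gcd = 3
Change: index 2, 15 -> 89
gcd of the OTHER numbers (without index 2): gcd([6, 42, 21]) = 3
New gcd = gcd(g_others, new_val) = gcd(3, 89) = 1

Answer: 1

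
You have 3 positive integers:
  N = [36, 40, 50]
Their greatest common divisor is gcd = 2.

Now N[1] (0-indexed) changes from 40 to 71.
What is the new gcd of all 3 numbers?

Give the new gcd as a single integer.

Numbers: [36, 40, 50], gcd = 2
Change: index 1, 40 -> 71
gcd of the OTHER numbers (without index 1): gcd([36, 50]) = 2
New gcd = gcd(g_others, new_val) = gcd(2, 71) = 1

Answer: 1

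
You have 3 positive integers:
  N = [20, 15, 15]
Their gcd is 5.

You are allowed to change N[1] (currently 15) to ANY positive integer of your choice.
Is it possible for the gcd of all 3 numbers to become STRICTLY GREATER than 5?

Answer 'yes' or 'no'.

Current gcd = 5
gcd of all OTHER numbers (without N[1]=15): gcd([20, 15]) = 5
The new gcd after any change is gcd(5, new_value).
This can be at most 5.
Since 5 = old gcd 5, the gcd can only stay the same or decrease.

Answer: no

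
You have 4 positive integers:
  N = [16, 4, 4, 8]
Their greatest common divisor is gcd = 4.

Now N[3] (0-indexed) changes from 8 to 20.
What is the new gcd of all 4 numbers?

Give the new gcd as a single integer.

Numbers: [16, 4, 4, 8], gcd = 4
Change: index 3, 8 -> 20
gcd of the OTHER numbers (without index 3): gcd([16, 4, 4]) = 4
New gcd = gcd(g_others, new_val) = gcd(4, 20) = 4

Answer: 4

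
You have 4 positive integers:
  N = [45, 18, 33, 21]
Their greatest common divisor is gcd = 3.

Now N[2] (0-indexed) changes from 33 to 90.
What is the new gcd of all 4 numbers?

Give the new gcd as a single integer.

Answer: 3

Derivation:
Numbers: [45, 18, 33, 21], gcd = 3
Change: index 2, 33 -> 90
gcd of the OTHER numbers (without index 2): gcd([45, 18, 21]) = 3
New gcd = gcd(g_others, new_val) = gcd(3, 90) = 3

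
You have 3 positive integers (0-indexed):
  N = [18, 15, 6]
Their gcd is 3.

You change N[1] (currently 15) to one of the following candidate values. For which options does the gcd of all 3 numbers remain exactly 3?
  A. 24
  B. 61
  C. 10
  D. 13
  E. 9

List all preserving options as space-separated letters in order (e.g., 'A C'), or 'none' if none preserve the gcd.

Old gcd = 3; gcd of others (without N[1]) = 6
New gcd for candidate v: gcd(6, v). Preserves old gcd iff gcd(6, v) = 3.
  Option A: v=24, gcd(6,24)=6 -> changes
  Option B: v=61, gcd(6,61)=1 -> changes
  Option C: v=10, gcd(6,10)=2 -> changes
  Option D: v=13, gcd(6,13)=1 -> changes
  Option E: v=9, gcd(6,9)=3 -> preserves

Answer: E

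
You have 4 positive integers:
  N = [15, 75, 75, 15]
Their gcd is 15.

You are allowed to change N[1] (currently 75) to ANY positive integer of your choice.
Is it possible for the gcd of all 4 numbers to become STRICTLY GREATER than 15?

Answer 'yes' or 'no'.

Answer: no

Derivation:
Current gcd = 15
gcd of all OTHER numbers (without N[1]=75): gcd([15, 75, 15]) = 15
The new gcd after any change is gcd(15, new_value).
This can be at most 15.
Since 15 = old gcd 15, the gcd can only stay the same or decrease.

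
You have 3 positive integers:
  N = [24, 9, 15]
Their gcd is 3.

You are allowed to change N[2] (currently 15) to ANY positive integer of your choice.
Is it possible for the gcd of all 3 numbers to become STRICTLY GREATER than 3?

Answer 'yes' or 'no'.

Current gcd = 3
gcd of all OTHER numbers (without N[2]=15): gcd([24, 9]) = 3
The new gcd after any change is gcd(3, new_value).
This can be at most 3.
Since 3 = old gcd 3, the gcd can only stay the same or decrease.

Answer: no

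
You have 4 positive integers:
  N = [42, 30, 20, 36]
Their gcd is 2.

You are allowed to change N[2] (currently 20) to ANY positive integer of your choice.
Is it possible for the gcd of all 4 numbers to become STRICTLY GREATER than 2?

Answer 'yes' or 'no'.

Answer: yes

Derivation:
Current gcd = 2
gcd of all OTHER numbers (without N[2]=20): gcd([42, 30, 36]) = 6
The new gcd after any change is gcd(6, new_value).
This can be at most 6.
Since 6 > old gcd 2, the gcd CAN increase (e.g., set N[2] = 6).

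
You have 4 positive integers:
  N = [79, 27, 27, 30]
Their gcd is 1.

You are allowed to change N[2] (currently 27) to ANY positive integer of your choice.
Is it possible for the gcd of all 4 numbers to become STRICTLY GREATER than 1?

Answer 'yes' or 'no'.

Current gcd = 1
gcd of all OTHER numbers (without N[2]=27): gcd([79, 27, 30]) = 1
The new gcd after any change is gcd(1, new_value).
This can be at most 1.
Since 1 = old gcd 1, the gcd can only stay the same or decrease.

Answer: no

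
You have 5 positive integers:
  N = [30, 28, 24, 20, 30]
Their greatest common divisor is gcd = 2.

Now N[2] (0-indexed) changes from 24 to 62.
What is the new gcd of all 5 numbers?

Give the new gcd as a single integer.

Answer: 2

Derivation:
Numbers: [30, 28, 24, 20, 30], gcd = 2
Change: index 2, 24 -> 62
gcd of the OTHER numbers (without index 2): gcd([30, 28, 20, 30]) = 2
New gcd = gcd(g_others, new_val) = gcd(2, 62) = 2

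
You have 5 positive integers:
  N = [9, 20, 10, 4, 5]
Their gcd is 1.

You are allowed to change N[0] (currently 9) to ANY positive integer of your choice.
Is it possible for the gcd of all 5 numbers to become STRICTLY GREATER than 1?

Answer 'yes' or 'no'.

Answer: no

Derivation:
Current gcd = 1
gcd of all OTHER numbers (without N[0]=9): gcd([20, 10, 4, 5]) = 1
The new gcd after any change is gcd(1, new_value).
This can be at most 1.
Since 1 = old gcd 1, the gcd can only stay the same or decrease.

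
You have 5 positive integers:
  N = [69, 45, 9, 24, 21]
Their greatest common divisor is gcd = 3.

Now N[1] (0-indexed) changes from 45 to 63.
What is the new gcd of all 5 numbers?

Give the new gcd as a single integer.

Answer: 3

Derivation:
Numbers: [69, 45, 9, 24, 21], gcd = 3
Change: index 1, 45 -> 63
gcd of the OTHER numbers (without index 1): gcd([69, 9, 24, 21]) = 3
New gcd = gcd(g_others, new_val) = gcd(3, 63) = 3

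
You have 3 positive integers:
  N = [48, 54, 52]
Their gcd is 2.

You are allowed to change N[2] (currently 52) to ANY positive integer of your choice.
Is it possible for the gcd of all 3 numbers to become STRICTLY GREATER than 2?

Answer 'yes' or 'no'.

Answer: yes

Derivation:
Current gcd = 2
gcd of all OTHER numbers (without N[2]=52): gcd([48, 54]) = 6
The new gcd after any change is gcd(6, new_value).
This can be at most 6.
Since 6 > old gcd 2, the gcd CAN increase (e.g., set N[2] = 6).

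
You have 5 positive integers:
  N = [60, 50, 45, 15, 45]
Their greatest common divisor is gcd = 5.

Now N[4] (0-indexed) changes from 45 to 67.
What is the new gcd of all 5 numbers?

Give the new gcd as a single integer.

Answer: 1

Derivation:
Numbers: [60, 50, 45, 15, 45], gcd = 5
Change: index 4, 45 -> 67
gcd of the OTHER numbers (without index 4): gcd([60, 50, 45, 15]) = 5
New gcd = gcd(g_others, new_val) = gcd(5, 67) = 1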